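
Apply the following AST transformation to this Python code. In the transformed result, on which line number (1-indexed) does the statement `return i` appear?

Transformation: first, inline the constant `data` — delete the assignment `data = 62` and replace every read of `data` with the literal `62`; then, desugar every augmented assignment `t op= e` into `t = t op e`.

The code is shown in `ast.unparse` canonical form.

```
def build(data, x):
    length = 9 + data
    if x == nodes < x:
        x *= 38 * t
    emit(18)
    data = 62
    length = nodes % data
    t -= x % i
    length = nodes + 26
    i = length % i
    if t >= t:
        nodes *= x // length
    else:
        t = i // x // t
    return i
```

14

Transformed code:
def build(data, x):
    length = 9 + 62
    if x == nodes < x:
        x = x * (38 * t)
    emit(18)
    length = nodes % 62
    t = t - x % i
    length = nodes + 26
    i = length % i
    if t >= t:
        nodes = nodes * (x // length)
    else:
        t = i // x // t
    return i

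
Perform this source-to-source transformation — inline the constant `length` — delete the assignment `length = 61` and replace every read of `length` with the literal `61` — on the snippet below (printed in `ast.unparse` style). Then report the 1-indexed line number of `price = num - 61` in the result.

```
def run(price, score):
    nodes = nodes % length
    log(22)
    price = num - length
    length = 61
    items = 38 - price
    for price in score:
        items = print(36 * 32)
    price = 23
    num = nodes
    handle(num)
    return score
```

Transformed code:
def run(price, score):
    nodes = nodes % 61
    log(22)
    price = num - 61
    items = 38 - price
    for price in score:
        items = print(36 * 32)
    price = 23
    num = nodes
    handle(num)
    return score

4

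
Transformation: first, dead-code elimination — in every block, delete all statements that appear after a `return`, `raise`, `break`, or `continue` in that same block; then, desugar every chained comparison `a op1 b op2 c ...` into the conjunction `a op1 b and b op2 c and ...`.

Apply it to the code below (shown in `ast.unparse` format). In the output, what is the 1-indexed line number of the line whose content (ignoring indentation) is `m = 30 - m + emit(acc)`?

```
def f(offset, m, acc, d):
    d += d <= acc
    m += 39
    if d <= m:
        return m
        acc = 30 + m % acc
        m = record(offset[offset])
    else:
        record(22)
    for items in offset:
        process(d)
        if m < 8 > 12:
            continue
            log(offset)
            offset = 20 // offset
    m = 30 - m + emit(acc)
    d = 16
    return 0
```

12

Transformed code:
def f(offset, m, acc, d):
    d += d <= acc
    m += 39
    if d <= m:
        return m
    else:
        record(22)
    for items in offset:
        process(d)
        if m < 8 and 8 > 12:
            continue
    m = 30 - m + emit(acc)
    d = 16
    return 0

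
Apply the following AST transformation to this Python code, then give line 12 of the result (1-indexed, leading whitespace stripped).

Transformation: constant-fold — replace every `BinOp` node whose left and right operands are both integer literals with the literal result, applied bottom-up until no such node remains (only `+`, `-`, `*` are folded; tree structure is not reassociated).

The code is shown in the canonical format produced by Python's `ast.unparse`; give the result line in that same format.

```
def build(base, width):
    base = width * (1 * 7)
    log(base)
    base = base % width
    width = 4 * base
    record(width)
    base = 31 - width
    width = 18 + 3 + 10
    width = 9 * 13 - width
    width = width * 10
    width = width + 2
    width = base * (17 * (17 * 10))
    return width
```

Transformed code:
def build(base, width):
    base = width * 7
    log(base)
    base = base % width
    width = 4 * base
    record(width)
    base = 31 - width
    width = 31
    width = 117 - width
    width = width * 10
    width = width + 2
    width = base * 2890
    return width

width = base * 2890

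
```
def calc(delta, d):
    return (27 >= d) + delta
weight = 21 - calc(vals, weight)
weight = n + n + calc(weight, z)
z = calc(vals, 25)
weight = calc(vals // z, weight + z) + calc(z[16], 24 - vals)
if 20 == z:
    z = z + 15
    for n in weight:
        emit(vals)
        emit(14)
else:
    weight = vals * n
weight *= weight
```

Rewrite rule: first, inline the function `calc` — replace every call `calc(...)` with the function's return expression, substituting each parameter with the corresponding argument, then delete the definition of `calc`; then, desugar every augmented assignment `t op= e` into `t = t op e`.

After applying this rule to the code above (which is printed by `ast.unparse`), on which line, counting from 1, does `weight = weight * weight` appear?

Transformed code:
weight = 21 - ((27 >= weight) + vals)
weight = n + n + ((27 >= z) + weight)
z = (27 >= 25) + vals
weight = (27 >= weight + z) + vals // z + ((27 >= 24 - vals) + z[16])
if 20 == z:
    z = z + 15
    for n in weight:
        emit(vals)
        emit(14)
else:
    weight = vals * n
weight = weight * weight

12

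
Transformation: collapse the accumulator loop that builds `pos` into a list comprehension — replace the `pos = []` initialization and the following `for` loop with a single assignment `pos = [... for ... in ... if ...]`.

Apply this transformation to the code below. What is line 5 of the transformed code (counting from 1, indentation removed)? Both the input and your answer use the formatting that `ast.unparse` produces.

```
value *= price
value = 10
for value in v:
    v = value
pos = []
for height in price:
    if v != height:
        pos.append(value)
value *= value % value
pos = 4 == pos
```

pos = [value for height in price if v != height]

Transformed code:
value *= price
value = 10
for value in v:
    v = value
pos = [value for height in price if v != height]
value *= value % value
pos = 4 == pos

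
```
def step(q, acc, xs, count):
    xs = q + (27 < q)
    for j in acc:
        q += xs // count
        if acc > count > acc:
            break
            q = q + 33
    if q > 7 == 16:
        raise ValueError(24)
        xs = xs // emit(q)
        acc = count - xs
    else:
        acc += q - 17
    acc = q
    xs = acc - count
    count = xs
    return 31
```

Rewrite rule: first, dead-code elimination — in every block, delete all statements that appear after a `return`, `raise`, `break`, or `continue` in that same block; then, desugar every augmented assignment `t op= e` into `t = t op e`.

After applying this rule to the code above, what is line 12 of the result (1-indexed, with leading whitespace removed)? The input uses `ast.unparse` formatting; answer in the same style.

Transformed code:
def step(q, acc, xs, count):
    xs = q + (27 < q)
    for j in acc:
        q = q + xs // count
        if acc > count > acc:
            break
    if q > 7 == 16:
        raise ValueError(24)
    else:
        acc = acc + (q - 17)
    acc = q
    xs = acc - count
    count = xs
    return 31

xs = acc - count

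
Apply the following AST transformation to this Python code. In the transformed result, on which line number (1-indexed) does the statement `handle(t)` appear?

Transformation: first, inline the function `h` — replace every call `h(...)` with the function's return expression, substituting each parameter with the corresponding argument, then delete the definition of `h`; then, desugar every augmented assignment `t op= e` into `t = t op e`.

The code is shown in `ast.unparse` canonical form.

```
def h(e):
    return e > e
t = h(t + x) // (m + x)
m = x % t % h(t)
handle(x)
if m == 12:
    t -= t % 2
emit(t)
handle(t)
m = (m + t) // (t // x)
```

Transformed code:
t = (t + x > t + x) // (m + x)
m = x % t % (t > t)
handle(x)
if m == 12:
    t = t - t % 2
emit(t)
handle(t)
m = (m + t) // (t // x)

7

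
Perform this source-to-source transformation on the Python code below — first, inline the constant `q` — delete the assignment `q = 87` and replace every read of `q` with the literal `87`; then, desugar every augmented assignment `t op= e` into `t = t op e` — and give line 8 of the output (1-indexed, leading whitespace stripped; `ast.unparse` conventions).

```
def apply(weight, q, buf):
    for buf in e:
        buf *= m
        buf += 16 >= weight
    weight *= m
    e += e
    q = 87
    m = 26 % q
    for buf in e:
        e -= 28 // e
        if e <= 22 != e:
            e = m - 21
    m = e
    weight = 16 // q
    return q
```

Transformed code:
def apply(weight, q, buf):
    for buf in e:
        buf = buf * m
        buf = buf + (16 >= weight)
    weight = weight * m
    e = e + e
    m = 26 % 87
    for buf in e:
        e = e - 28 // e
        if e <= 22 != e:
            e = m - 21
    m = e
    weight = 16 // 87
    return 87

for buf in e:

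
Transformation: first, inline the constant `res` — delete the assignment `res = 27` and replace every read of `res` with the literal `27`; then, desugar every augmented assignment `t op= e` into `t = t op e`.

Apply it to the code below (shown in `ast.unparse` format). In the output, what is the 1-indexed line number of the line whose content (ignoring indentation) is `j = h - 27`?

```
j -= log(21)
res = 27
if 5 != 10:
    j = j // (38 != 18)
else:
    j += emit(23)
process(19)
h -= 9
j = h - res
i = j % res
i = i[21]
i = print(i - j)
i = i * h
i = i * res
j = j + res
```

Transformed code:
j = j - log(21)
if 5 != 10:
    j = j // (38 != 18)
else:
    j = j + emit(23)
process(19)
h = h - 9
j = h - 27
i = j % 27
i = i[21]
i = print(i - j)
i = i * h
i = i * 27
j = j + 27

8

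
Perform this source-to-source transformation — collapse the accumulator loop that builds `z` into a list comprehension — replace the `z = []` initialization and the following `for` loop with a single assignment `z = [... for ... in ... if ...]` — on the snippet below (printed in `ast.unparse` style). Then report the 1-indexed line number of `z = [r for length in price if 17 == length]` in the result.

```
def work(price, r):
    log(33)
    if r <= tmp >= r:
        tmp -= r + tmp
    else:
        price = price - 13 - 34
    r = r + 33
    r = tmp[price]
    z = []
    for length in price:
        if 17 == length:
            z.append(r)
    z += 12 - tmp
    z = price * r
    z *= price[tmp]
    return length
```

Transformed code:
def work(price, r):
    log(33)
    if r <= tmp >= r:
        tmp -= r + tmp
    else:
        price = price - 13 - 34
    r = r + 33
    r = tmp[price]
    z = [r for length in price if 17 == length]
    z += 12 - tmp
    z = price * r
    z *= price[tmp]
    return length

9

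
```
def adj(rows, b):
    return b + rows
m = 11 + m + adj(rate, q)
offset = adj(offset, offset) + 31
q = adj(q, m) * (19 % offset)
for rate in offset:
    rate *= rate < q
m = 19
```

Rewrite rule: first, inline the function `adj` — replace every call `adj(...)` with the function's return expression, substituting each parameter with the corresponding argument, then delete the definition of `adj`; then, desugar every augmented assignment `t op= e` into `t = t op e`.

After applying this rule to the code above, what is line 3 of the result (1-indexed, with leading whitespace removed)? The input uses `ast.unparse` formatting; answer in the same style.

q = (m + q) * (19 % offset)

Transformed code:
m = 11 + m + (q + rate)
offset = offset + offset + 31
q = (m + q) * (19 % offset)
for rate in offset:
    rate = rate * (rate < q)
m = 19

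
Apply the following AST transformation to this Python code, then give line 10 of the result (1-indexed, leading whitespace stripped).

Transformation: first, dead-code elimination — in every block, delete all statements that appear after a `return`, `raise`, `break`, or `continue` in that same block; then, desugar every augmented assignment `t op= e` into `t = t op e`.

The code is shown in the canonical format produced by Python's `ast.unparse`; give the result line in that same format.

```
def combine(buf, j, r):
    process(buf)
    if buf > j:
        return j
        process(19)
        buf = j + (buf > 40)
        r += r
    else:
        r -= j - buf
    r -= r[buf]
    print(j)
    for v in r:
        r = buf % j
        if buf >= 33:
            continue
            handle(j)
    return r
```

Transformed code:
def combine(buf, j, r):
    process(buf)
    if buf > j:
        return j
    else:
        r = r - (j - buf)
    r = r - r[buf]
    print(j)
    for v in r:
        r = buf % j
        if buf >= 33:
            continue
    return r

r = buf % j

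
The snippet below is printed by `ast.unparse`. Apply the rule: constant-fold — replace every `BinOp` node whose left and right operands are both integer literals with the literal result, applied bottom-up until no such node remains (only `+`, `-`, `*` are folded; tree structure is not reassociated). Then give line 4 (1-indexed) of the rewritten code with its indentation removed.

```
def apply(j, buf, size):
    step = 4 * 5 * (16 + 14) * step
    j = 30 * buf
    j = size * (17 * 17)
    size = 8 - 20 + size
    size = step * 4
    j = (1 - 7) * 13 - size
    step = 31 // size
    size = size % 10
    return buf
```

Transformed code:
def apply(j, buf, size):
    step = 600 * step
    j = 30 * buf
    j = size * 289
    size = -12 + size
    size = step * 4
    j = -78 - size
    step = 31 // size
    size = size % 10
    return buf

j = size * 289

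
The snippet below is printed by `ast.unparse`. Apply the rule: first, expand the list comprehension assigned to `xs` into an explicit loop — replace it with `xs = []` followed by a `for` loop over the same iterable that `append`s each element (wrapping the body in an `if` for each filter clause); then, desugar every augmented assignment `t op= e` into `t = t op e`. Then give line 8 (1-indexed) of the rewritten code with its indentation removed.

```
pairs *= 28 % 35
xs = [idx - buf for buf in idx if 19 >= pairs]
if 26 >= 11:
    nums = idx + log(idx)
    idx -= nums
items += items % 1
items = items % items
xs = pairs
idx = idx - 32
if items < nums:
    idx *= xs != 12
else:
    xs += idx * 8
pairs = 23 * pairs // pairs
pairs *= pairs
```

Transformed code:
pairs = pairs * (28 % 35)
xs = []
for buf in idx:
    if 19 >= pairs:
        xs.append(idx - buf)
if 26 >= 11:
    nums = idx + log(idx)
    idx = idx - nums
items = items + items % 1
items = items % items
xs = pairs
idx = idx - 32
if items < nums:
    idx = idx * (xs != 12)
else:
    xs = xs + idx * 8
pairs = 23 * pairs // pairs
pairs = pairs * pairs

idx = idx - nums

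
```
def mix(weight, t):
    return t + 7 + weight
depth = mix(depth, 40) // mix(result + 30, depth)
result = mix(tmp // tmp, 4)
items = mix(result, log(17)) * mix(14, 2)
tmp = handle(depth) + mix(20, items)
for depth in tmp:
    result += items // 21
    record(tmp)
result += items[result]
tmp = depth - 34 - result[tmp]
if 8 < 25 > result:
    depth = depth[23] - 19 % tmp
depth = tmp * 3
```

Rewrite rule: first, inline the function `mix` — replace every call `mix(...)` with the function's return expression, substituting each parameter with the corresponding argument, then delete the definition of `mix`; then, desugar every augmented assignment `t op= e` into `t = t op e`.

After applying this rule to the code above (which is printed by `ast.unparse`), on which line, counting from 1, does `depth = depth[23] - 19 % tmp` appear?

11

Transformed code:
depth = (40 + 7 + depth) // (depth + 7 + (result + 30))
result = 4 + 7 + tmp // tmp
items = (log(17) + 7 + result) * (2 + 7 + 14)
tmp = handle(depth) + (items + 7 + 20)
for depth in tmp:
    result = result + items // 21
    record(tmp)
result = result + items[result]
tmp = depth - 34 - result[tmp]
if 8 < 25 > result:
    depth = depth[23] - 19 % tmp
depth = tmp * 3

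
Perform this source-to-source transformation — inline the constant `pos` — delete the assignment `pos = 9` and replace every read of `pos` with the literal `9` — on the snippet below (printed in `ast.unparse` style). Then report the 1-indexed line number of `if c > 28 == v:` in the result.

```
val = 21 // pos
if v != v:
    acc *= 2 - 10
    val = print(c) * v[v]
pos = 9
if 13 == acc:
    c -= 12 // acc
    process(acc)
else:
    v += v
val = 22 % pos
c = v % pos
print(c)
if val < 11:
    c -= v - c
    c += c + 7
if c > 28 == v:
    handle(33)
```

16

Transformed code:
val = 21 // 9
if v != v:
    acc *= 2 - 10
    val = print(c) * v[v]
if 13 == acc:
    c -= 12 // acc
    process(acc)
else:
    v += v
val = 22 % 9
c = v % 9
print(c)
if val < 11:
    c -= v - c
    c += c + 7
if c > 28 == v:
    handle(33)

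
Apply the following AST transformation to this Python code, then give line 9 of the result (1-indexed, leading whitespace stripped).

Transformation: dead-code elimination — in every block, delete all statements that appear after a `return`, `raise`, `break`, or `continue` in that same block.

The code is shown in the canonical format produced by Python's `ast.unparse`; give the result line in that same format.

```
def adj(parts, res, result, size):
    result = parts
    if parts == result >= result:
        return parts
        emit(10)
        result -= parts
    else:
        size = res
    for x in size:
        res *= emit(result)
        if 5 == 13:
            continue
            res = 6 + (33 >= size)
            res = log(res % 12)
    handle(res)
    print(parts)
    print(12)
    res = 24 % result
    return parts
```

if 5 == 13:

Transformed code:
def adj(parts, res, result, size):
    result = parts
    if parts == result >= result:
        return parts
    else:
        size = res
    for x in size:
        res *= emit(result)
        if 5 == 13:
            continue
    handle(res)
    print(parts)
    print(12)
    res = 24 % result
    return parts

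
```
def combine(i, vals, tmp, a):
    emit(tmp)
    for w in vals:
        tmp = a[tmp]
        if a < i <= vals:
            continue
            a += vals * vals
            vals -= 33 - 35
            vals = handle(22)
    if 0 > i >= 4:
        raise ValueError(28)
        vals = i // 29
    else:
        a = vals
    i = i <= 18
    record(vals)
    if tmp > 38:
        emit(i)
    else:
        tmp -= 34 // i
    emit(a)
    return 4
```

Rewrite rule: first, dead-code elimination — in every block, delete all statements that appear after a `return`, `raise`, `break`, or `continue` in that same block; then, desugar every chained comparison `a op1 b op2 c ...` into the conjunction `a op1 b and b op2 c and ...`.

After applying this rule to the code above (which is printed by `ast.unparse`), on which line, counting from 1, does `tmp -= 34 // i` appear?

16

Transformed code:
def combine(i, vals, tmp, a):
    emit(tmp)
    for w in vals:
        tmp = a[tmp]
        if a < i and i <= vals:
            continue
    if 0 > i and i >= 4:
        raise ValueError(28)
    else:
        a = vals
    i = i <= 18
    record(vals)
    if tmp > 38:
        emit(i)
    else:
        tmp -= 34 // i
    emit(a)
    return 4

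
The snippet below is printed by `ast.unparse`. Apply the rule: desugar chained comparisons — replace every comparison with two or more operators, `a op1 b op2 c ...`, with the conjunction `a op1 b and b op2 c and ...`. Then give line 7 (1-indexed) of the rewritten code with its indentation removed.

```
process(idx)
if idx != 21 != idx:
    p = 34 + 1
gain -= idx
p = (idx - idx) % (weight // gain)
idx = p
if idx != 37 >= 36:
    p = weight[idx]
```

Transformed code:
process(idx)
if idx != 21 and 21 != idx:
    p = 34 + 1
gain -= idx
p = (idx - idx) % (weight // gain)
idx = p
if idx != 37 and 37 >= 36:
    p = weight[idx]

if idx != 37 and 37 >= 36:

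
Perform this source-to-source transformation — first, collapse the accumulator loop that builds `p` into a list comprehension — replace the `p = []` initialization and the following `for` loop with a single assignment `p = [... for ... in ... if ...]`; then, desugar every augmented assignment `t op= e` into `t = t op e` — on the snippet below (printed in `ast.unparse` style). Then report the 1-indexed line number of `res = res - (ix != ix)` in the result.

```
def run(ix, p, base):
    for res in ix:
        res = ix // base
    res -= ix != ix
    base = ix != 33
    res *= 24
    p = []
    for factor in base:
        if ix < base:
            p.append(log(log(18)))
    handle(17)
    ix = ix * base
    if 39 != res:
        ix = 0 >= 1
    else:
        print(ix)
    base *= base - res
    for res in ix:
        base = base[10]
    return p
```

4

Transformed code:
def run(ix, p, base):
    for res in ix:
        res = ix // base
    res = res - (ix != ix)
    base = ix != 33
    res = res * 24
    p = [log(log(18)) for factor in base if ix < base]
    handle(17)
    ix = ix * base
    if 39 != res:
        ix = 0 >= 1
    else:
        print(ix)
    base = base * (base - res)
    for res in ix:
        base = base[10]
    return p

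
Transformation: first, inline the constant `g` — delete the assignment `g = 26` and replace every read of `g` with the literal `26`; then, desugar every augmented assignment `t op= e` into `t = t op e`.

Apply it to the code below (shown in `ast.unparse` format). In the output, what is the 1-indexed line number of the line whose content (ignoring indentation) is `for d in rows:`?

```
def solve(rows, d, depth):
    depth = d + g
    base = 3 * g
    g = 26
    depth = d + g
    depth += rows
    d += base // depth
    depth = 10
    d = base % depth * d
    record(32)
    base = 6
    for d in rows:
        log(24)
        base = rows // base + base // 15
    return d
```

Transformed code:
def solve(rows, d, depth):
    depth = d + 26
    base = 3 * 26
    depth = d + 26
    depth = depth + rows
    d = d + base // depth
    depth = 10
    d = base % depth * d
    record(32)
    base = 6
    for d in rows:
        log(24)
        base = rows // base + base // 15
    return d

11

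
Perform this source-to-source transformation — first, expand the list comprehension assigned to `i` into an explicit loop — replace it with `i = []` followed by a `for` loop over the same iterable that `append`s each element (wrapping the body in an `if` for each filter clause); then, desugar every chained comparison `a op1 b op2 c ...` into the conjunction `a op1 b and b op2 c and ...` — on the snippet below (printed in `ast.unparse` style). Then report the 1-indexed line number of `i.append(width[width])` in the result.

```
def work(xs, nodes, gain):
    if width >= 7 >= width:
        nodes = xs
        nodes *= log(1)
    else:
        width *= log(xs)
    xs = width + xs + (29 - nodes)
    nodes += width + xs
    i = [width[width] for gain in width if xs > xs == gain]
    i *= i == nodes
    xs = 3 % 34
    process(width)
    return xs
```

Transformed code:
def work(xs, nodes, gain):
    if width >= 7 and 7 >= width:
        nodes = xs
        nodes *= log(1)
    else:
        width *= log(xs)
    xs = width + xs + (29 - nodes)
    nodes += width + xs
    i = []
    for gain in width:
        if xs > xs and xs == gain:
            i.append(width[width])
    i *= i == nodes
    xs = 3 % 34
    process(width)
    return xs

12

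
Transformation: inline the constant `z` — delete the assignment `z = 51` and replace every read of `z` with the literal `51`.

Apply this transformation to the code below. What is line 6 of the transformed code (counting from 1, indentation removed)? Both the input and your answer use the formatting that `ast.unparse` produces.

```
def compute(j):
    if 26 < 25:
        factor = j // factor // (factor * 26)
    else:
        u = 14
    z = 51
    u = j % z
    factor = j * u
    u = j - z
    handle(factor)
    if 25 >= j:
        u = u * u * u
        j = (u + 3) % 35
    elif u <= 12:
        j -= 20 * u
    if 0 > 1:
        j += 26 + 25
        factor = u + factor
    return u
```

u = j % 51

Transformed code:
def compute(j):
    if 26 < 25:
        factor = j // factor // (factor * 26)
    else:
        u = 14
    u = j % 51
    factor = j * u
    u = j - 51
    handle(factor)
    if 25 >= j:
        u = u * u * u
        j = (u + 3) % 35
    elif u <= 12:
        j -= 20 * u
    if 0 > 1:
        j += 26 + 25
        factor = u + factor
    return u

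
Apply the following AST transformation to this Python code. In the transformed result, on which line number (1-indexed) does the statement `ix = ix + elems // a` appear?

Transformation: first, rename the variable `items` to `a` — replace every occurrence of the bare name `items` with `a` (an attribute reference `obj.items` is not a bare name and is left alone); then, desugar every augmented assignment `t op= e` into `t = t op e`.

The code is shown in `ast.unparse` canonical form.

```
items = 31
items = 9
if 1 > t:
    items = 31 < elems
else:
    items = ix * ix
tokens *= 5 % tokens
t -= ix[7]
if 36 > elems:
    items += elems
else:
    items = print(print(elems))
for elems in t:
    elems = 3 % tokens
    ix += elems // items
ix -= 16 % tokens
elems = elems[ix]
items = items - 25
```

15

Transformed code:
a = 31
a = 9
if 1 > t:
    a = 31 < elems
else:
    a = ix * ix
tokens = tokens * (5 % tokens)
t = t - ix[7]
if 36 > elems:
    a = a + elems
else:
    a = print(print(elems))
for elems in t:
    elems = 3 % tokens
    ix = ix + elems // a
ix = ix - 16 % tokens
elems = elems[ix]
a = a - 25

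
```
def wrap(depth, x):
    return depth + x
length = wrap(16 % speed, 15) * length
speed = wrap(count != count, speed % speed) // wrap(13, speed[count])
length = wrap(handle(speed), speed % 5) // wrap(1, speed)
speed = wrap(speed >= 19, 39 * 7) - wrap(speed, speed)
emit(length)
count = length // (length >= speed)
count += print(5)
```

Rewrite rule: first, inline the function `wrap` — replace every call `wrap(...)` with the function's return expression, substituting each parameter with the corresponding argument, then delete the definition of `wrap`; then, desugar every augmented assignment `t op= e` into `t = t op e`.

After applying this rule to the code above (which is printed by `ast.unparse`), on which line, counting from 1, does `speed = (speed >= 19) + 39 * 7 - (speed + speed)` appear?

Transformed code:
length = (16 % speed + 15) * length
speed = ((count != count) + speed % speed) // (13 + speed[count])
length = (handle(speed) + speed % 5) // (1 + speed)
speed = (speed >= 19) + 39 * 7 - (speed + speed)
emit(length)
count = length // (length >= speed)
count = count + print(5)

4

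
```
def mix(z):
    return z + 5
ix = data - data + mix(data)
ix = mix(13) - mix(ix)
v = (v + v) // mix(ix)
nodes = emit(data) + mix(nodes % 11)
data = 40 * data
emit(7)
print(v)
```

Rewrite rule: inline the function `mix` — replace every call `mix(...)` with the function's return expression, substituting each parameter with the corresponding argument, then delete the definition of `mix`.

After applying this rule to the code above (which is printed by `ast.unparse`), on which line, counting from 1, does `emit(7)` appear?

Transformed code:
ix = data - data + (data + 5)
ix = 13 + 5 - (ix + 5)
v = (v + v) // (ix + 5)
nodes = emit(data) + (nodes % 11 + 5)
data = 40 * data
emit(7)
print(v)

6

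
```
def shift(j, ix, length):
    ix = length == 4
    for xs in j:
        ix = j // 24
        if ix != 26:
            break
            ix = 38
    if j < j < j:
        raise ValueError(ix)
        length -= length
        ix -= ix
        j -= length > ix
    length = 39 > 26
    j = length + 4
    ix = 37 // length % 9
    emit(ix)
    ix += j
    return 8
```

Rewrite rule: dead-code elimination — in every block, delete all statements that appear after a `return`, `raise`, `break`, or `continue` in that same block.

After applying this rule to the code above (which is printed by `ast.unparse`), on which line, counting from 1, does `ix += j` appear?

13

Transformed code:
def shift(j, ix, length):
    ix = length == 4
    for xs in j:
        ix = j // 24
        if ix != 26:
            break
    if j < j < j:
        raise ValueError(ix)
    length = 39 > 26
    j = length + 4
    ix = 37 // length % 9
    emit(ix)
    ix += j
    return 8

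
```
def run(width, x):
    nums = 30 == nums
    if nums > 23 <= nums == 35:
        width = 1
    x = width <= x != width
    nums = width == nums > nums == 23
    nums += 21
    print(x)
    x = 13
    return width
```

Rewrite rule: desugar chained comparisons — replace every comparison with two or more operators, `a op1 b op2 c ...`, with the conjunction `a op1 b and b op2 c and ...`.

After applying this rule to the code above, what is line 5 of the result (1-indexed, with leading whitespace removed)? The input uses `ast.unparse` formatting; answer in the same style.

Transformed code:
def run(width, x):
    nums = 30 == nums
    if nums > 23 and 23 <= nums and (nums == 35):
        width = 1
    x = width <= x and x != width
    nums = width == nums and nums > nums and (nums == 23)
    nums += 21
    print(x)
    x = 13
    return width

x = width <= x and x != width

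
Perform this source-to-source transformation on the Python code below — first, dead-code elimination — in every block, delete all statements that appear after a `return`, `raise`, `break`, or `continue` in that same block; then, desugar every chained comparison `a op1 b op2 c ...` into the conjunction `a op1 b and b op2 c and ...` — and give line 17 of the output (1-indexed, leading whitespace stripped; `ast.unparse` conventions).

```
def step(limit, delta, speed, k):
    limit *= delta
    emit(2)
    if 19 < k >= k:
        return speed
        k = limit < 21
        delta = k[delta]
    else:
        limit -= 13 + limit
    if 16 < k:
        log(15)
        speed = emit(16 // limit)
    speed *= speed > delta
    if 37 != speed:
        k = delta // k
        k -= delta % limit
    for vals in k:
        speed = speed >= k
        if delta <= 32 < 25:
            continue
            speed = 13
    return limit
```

if delta <= 32 and 32 < 25:

Transformed code:
def step(limit, delta, speed, k):
    limit *= delta
    emit(2)
    if 19 < k and k >= k:
        return speed
    else:
        limit -= 13 + limit
    if 16 < k:
        log(15)
        speed = emit(16 // limit)
    speed *= speed > delta
    if 37 != speed:
        k = delta // k
        k -= delta % limit
    for vals in k:
        speed = speed >= k
        if delta <= 32 and 32 < 25:
            continue
    return limit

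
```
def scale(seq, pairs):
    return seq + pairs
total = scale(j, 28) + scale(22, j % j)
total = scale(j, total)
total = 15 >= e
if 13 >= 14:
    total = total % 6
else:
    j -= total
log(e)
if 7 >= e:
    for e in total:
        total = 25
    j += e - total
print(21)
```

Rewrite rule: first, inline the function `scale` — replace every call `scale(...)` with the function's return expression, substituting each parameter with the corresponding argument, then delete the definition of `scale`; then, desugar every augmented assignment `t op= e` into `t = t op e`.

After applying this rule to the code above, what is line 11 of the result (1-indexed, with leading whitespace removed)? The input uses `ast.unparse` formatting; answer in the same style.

Transformed code:
total = j + 28 + (22 + j % j)
total = j + total
total = 15 >= e
if 13 >= 14:
    total = total % 6
else:
    j = j - total
log(e)
if 7 >= e:
    for e in total:
        total = 25
    j = j + (e - total)
print(21)

total = 25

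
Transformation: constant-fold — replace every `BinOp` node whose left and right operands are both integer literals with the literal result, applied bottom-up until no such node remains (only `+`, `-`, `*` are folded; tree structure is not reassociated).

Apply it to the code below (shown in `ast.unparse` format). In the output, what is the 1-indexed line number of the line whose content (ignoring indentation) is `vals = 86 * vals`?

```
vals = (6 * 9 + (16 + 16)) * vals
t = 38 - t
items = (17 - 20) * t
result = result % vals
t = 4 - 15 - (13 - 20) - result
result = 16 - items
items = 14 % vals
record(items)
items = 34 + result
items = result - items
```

Transformed code:
vals = 86 * vals
t = 38 - t
items = -3 * t
result = result % vals
t = -4 - result
result = 16 - items
items = 14 % vals
record(items)
items = 34 + result
items = result - items

1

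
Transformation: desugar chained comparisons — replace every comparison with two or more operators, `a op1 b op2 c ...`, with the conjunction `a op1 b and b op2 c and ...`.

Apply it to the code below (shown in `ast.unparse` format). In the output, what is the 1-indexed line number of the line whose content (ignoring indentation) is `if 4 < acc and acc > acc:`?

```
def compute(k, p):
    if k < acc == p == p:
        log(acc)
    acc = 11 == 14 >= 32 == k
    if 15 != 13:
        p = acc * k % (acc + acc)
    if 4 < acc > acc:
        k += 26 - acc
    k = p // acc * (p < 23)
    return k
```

Transformed code:
def compute(k, p):
    if k < acc and acc == p and (p == p):
        log(acc)
    acc = 11 == 14 and 14 >= 32 and (32 == k)
    if 15 != 13:
        p = acc * k % (acc + acc)
    if 4 < acc and acc > acc:
        k += 26 - acc
    k = p // acc * (p < 23)
    return k

7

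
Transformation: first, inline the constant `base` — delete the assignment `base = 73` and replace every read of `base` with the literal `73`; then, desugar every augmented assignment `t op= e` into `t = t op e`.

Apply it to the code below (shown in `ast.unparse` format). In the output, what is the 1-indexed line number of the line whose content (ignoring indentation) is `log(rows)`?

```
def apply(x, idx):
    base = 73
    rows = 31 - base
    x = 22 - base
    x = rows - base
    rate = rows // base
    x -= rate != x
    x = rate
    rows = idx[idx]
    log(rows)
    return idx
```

9

Transformed code:
def apply(x, idx):
    rows = 31 - 73
    x = 22 - 73
    x = rows - 73
    rate = rows // 73
    x = x - (rate != x)
    x = rate
    rows = idx[idx]
    log(rows)
    return idx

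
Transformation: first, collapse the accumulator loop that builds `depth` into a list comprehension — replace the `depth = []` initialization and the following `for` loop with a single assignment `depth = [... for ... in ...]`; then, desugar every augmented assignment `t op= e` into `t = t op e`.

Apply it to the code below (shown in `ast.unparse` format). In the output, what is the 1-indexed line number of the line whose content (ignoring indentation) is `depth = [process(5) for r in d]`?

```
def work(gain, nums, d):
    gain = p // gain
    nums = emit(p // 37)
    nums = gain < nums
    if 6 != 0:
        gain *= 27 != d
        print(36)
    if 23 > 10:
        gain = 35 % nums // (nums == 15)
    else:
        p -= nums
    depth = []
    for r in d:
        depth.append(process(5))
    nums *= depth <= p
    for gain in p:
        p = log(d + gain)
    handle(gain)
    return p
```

12

Transformed code:
def work(gain, nums, d):
    gain = p // gain
    nums = emit(p // 37)
    nums = gain < nums
    if 6 != 0:
        gain = gain * (27 != d)
        print(36)
    if 23 > 10:
        gain = 35 % nums // (nums == 15)
    else:
        p = p - nums
    depth = [process(5) for r in d]
    nums = nums * (depth <= p)
    for gain in p:
        p = log(d + gain)
    handle(gain)
    return p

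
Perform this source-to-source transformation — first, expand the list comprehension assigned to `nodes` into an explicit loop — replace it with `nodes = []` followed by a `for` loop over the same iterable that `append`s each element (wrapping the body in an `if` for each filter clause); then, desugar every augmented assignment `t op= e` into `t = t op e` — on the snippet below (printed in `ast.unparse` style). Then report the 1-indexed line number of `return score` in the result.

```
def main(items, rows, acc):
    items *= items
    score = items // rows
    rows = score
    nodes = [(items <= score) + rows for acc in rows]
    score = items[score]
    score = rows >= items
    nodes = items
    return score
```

Transformed code:
def main(items, rows, acc):
    items = items * items
    score = items // rows
    rows = score
    nodes = []
    for acc in rows:
        nodes.append((items <= score) + rows)
    score = items[score]
    score = rows >= items
    nodes = items
    return score

11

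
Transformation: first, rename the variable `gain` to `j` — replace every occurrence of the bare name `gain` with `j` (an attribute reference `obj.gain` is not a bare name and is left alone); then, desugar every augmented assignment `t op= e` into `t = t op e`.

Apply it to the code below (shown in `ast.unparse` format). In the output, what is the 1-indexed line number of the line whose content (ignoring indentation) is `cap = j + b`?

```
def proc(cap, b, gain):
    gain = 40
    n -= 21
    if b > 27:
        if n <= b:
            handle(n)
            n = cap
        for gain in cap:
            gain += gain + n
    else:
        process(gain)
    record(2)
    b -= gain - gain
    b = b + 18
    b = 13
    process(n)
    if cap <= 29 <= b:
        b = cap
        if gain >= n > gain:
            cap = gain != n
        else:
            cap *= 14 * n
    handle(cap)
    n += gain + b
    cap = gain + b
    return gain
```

Transformed code:
def proc(cap, b, j):
    j = 40
    n = n - 21
    if b > 27:
        if n <= b:
            handle(n)
            n = cap
        for j in cap:
            j = j + (j + n)
    else:
        process(j)
    record(2)
    b = b - (j - j)
    b = b + 18
    b = 13
    process(n)
    if cap <= 29 <= b:
        b = cap
        if j >= n > j:
            cap = j != n
        else:
            cap = cap * (14 * n)
    handle(cap)
    n = n + (j + b)
    cap = j + b
    return j

25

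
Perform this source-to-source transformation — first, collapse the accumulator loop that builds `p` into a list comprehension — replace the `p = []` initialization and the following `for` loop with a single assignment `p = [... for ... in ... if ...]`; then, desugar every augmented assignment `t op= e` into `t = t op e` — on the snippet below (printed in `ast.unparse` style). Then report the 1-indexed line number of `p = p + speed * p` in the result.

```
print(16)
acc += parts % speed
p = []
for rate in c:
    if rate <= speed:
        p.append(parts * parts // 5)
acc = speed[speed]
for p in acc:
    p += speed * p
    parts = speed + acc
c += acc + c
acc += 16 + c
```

6

Transformed code:
print(16)
acc = acc + parts % speed
p = [parts * parts // 5 for rate in c if rate <= speed]
acc = speed[speed]
for p in acc:
    p = p + speed * p
    parts = speed + acc
c = c + (acc + c)
acc = acc + (16 + c)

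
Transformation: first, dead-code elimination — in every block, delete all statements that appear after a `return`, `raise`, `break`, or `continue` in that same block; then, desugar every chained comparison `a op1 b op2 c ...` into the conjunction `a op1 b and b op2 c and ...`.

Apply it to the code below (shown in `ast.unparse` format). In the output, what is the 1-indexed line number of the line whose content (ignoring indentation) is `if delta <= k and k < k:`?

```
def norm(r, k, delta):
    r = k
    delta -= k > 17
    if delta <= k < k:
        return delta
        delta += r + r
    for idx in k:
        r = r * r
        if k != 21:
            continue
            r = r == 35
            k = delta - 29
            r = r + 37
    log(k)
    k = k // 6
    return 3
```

Transformed code:
def norm(r, k, delta):
    r = k
    delta -= k > 17
    if delta <= k and k < k:
        return delta
    for idx in k:
        r = r * r
        if k != 21:
            continue
    log(k)
    k = k // 6
    return 3

4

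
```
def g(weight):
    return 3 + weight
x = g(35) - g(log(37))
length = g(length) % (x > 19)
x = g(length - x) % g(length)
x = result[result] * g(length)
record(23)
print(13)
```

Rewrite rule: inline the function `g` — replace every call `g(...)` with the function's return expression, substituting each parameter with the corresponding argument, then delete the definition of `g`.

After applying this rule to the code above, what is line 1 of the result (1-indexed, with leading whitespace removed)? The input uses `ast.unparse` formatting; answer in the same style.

Transformed code:
x = 3 + 35 - (3 + log(37))
length = (3 + length) % (x > 19)
x = (3 + (length - x)) % (3 + length)
x = result[result] * (3 + length)
record(23)
print(13)

x = 3 + 35 - (3 + log(37))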